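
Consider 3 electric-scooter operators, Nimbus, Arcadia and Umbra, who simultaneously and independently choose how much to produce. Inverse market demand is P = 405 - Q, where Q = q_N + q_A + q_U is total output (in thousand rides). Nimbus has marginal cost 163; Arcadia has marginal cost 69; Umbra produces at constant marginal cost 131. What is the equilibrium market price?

192

Nimbus's profit: π_N = (405 - Q)q_N - (163q_N). Setting ∂π_N/∂q_N = 0: 242 - 2q_N - (q_A + q_U) = 0.
Arcadia's profit: π_A = (405 - Q)q_A - (69q_A). Setting ∂π_A/∂q_A = 0: 336 - 2q_A - (q_N + q_U) = 0.
Umbra's profit: π_U = (405 - Q)q_U - (131q_U). Setting ∂π_U/∂q_U = 0: 274 - 2q_U - (q_N + q_A) = 0.
Summing all 3 equations gives 852 − 4Q = 0, hence Q = 213.
Back-substituting: q_N = (242 − 213) = 29, q_A = (336 − 213) = 123, q_U = (274 − 213) = 61.
Total output Q = 213, so price P = 405 - 213 = 192.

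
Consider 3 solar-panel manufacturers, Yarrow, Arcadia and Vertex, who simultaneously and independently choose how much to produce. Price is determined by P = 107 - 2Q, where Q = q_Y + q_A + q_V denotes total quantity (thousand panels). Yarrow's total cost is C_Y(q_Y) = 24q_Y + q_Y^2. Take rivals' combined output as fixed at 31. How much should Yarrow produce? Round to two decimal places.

With rivals' combined output fixed at 31, Yarrow's profit is π_Y = (107 - 2·31 - 2q_Y)q_Y - (24q_Y + q_Y²) = (45 - 2q_Y)q_Y - (24q_Y + q_Y²).
∂π_Y/∂q_Y = 21 - 6q_Y = 0, so q_Y = 7/2.

3.50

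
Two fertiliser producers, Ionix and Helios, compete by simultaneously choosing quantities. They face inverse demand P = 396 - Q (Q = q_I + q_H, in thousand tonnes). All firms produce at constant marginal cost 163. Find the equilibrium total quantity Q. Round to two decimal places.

155.33

Each firm earns π_i = (396 - Q)q_i - 163q_i.
Setting ∂π_i/∂q_i = 0 with rivals' quantities fixed: 233 - 2q_i - q_j = 0.
By symmetry each firm produces the same amount; substituting q_j = q_i yields q_i = 233/3.
Total output Q = 233/3 + 233/3 = 466/3.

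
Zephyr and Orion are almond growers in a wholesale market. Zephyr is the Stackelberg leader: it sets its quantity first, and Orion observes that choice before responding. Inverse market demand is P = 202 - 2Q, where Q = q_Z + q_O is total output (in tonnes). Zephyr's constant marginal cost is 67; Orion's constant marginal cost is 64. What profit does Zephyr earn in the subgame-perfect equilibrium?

1089

Solve by backward induction. Given q_Z, the follower Orion maximises π_O = (202 - 2q_Z - 2q_O)q_O - 64q_O.
Setting the follower's marginal profit to zero, 138 - 2q_Z - 4q_O = 0, i.e. q_O = (138 - 2q_Z)/4.
The leader anticipates this reaction. Substituting into P = 202 - 2Q gives P = 133 - q_Z, so π_Z = (133 - q_Z)q_Z - 67q_Z.
Maximising: ∂π_Z/∂q_Z = 66 - 2q_Z = 0, giving q_Z = 33.
Then q_O = (138 - 2·33)/4 = 18.
Price P = 202 - 2·51 = 100.
Zephyr's profit: (100 - 67)·33 = 1089.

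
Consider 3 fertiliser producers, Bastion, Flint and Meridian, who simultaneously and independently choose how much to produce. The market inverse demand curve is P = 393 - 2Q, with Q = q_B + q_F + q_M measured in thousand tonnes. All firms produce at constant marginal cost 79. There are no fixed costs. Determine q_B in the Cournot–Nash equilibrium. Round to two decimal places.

39.25

Each firm earns π_i = (393 - 2Q)q_i - 79q_i.
Setting ∂π_i/∂q_i = 0 with rivals' quantities fixed: 314 - 4q_i - 2·Σ_{j≠i} q_j = 0.
With identical firms every q_j equals q_i, so Σ_{j≠i} q_j = 2q_i and 314 = 8q_i, giving q_i = 157/4.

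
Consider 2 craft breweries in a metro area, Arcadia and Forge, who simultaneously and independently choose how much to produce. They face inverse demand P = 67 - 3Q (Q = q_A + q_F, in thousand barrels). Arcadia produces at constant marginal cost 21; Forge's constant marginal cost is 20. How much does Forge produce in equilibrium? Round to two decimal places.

5.33

Arcadia's profit: π_A = (67 - 3Q)q_A - (21q_A). Setting ∂π_A/∂q_A = 0: 46 - 6q_A - 3(q_F) = 0.
Forge's first-order condition: 47 - 6q_F - 3(q_A) = 0.
So q_A = (46 - 3q_F)/6 and q_F = (47 - 3q_A)/6.
Substituting one into the other gives q_A = 5 and q_F = 16/3.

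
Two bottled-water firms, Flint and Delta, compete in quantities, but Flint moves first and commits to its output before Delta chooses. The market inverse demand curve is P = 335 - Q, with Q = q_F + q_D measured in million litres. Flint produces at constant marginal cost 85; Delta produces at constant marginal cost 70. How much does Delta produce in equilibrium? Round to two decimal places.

73.75

Solve by backward induction. Given q_F, the follower Delta maximises π_D = (335 - q_F - q_D)q_D - 70q_D.
Follower FOC: 265 - q_F - 2q_D = 0, so q_D(q_F) = (265 - q_F)/2.
Flint substitutes q_D(q_F) into its own profit: π_F = q_F(335 - q_F - (265 - q_F)/2) - 85q_F = (405/2 - (1/2)q_F)q_F - 85q_F.
Maximising: ∂π_F/∂q_F = 235/2 - q_F = 0, giving q_F = 235/2.
Then q_D = (265 - 235/2)/2 = 295/4.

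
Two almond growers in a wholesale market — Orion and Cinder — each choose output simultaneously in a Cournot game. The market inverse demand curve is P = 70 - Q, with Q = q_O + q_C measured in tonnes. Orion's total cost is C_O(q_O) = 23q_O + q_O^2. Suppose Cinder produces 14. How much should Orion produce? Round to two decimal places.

8.25

With the rival's output fixed at 14, Orion's profit is π_O = (70 - 14 - q_O)q_O - (23q_O + q_O²) = (56 - q_O)q_O - (23q_O + q_O²).
∂π_O/∂q_O = 33 - 4q_O = 0, so q_O = 33/4.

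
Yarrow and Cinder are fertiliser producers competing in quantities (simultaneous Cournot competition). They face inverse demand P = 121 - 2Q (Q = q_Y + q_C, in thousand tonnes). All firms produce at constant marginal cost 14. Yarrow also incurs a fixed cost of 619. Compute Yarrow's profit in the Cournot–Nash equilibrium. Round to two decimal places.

A representative firm's profit is π_i = q_i(121 - 2Q) - 14q_i.
First-order condition (treating rivals' output as given): 107 - 4q_i - 2q_j = 0.
By symmetry each firm produces the same amount; substituting q_j = q_i yields q_i = 107/6.
Price P = 121 - 2·(107/3) = 149/3.
Yarrow's profit: (149/3 - 14)·(107/6) - 619 = 307/18.

17.06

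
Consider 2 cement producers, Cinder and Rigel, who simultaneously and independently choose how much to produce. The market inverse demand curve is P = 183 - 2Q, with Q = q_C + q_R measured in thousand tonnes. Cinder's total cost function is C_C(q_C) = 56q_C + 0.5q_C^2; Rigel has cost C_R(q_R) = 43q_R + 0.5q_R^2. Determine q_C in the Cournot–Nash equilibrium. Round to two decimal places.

16.90

Cinder's profit: π_C = (183 - 2Q)q_C - (56q_C + (1/2)q_C²). Setting ∂π_C/∂q_C = 0: 127 - 5q_C - 2(q_R) = 0.
Rigel's profit: π_R = (183 - 2Q)q_R - (43q_R + (1/2)q_R²). Setting ∂π_R/∂q_R = 0: 140 - 5q_R - 2(q_C) = 0.
Rearranging gives the reaction functions q_C = (127 - 2q_R)/5 and q_R = (140 - 2q_C)/5.
Substituting one into the other gives q_C = 355/21 and q_R = 446/21.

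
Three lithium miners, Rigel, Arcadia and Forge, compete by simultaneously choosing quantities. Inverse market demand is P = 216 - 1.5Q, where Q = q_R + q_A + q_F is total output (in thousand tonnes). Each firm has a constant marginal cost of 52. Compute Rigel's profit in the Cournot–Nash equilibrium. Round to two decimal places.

1120.67

A representative firm's profit is π_i = q_i(216 - 1.5Q) - 52q_i.
First-order condition (treating rivals' output as given): 164 - 3q_i - (3/2)·Σ_{j≠i} q_j = 0.
With identical firms every q_j equals q_i, so Σ_{j≠i} q_j = 2q_i and 164 = 6q_i, giving q_i = 82/3.
Price P = 216 - (3/2)·82 = 93.
Rigel's profit: (93 - 52)·(82/3) = 1120.6667.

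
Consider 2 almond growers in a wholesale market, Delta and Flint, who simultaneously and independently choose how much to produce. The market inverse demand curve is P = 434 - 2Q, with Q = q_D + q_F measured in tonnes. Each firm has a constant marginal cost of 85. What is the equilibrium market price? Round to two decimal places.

201.33

A representative firm's profit is π_i = q_i(434 - 2Q) - 85q_i.
First-order condition (treating rivals' output as given): 349 - 4q_i - 2q_j = 0.
With identical firms every q_j equals q_i, so q_j = q_i and 349 = 6q_i, giving q_i = 349/6.
Total output Q = 349/3, so price P = 434 - 2·(349/3) = 604/3.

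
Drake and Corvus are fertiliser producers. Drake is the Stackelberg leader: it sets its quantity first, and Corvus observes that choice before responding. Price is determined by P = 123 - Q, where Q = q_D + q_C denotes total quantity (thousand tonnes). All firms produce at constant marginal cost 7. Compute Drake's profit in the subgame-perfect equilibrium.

Solve by backward induction. Given q_D, the follower Corvus maximises π_C = (123 - q_D - q_C)q_C - 7q_C.
Follower FOC: 116 - q_D - 2q_C = 0, so q_C(q_D) = (116 - q_D)/2.
Drake substitutes q_C(q_D) into its own profit: π_D = q_D(123 - q_D - (116 - q_D)/2) - 7q_D = (65 - (1/2)q_D)q_D - 7q_D.
Maximising: ∂π_D/∂q_D = 58 - q_D = 0, giving q_D = 58.
Then q_C = (116 - 58)/2 = 29.
Price P = 123 - 87 = 36.
Drake's profit: (36 - 7)·58 = 1682.

1682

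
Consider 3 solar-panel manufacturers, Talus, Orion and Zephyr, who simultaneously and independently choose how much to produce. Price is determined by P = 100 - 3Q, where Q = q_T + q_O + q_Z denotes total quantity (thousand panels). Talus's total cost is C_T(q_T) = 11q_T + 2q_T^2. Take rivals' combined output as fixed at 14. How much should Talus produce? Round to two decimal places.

4.70

With rivals' combined output fixed at 14, Talus's profit is π_T = (100 - 3·14 - 3q_T)q_T - (11q_T + 2q_T²) = (58 - 3q_T)q_T - (11q_T + 2q_T²).
∂π_T/∂q_T = 47 - 10q_T = 0, so q_T = 47/10.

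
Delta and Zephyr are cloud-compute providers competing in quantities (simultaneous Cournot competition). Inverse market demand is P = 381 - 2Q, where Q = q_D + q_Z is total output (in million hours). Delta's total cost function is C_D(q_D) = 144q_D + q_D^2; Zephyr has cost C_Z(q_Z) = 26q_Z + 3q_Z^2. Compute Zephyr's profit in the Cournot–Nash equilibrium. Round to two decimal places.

Delta's profit: π_D = (381 - 2Q)q_D - (144q_D + q_D²). Setting ∂π_D/∂q_D = 0: 237 - 6q_D - 2(q_Z) = 0.
Zephyr's first-order condition: 355 - 10q_Z - 2(q_D) = 0.
So q_D = (237 - 2q_Z)/6 and q_Z = (355 - 2q_D)/10.
Solving the pair: q_D = 415/14, q_Z = 207/7.
Price P = 381 - 2·(829/14) = 1838/7.
Zephyr's profit: (1838/7)·(207/7) - 26·(207/7) - 3(207/7)² = 4372.3469.

4372.35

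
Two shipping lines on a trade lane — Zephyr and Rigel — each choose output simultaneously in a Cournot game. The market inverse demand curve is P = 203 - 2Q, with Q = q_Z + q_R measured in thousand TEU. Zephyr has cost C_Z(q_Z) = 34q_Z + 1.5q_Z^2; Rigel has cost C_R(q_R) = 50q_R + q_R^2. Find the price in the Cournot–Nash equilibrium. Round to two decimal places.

Zephyr's profit: π_Z = (203 - 2Q)q_Z - (34q_Z + (3/2)q_Z²). Setting ∂π_Z/∂q_Z = 0: 169 - 7q_Z - 2(q_R) = 0.
Rigel's profit: π_R = (203 - 2Q)q_R - (50q_R + q_R²). Setting ∂π_R/∂q_R = 0: 153 - 6q_R - 2(q_Z) = 0.
Best responses: q_Z = (169 - 2q_R)/7, q_R = (153 - 2q_Z)/6.
Substituting one into the other gives q_Z = 354/19 and q_R = 733/38.
Total output Q = 1441/38, so price P = 203 - 2·(1441/38) = 127.1579.

127.16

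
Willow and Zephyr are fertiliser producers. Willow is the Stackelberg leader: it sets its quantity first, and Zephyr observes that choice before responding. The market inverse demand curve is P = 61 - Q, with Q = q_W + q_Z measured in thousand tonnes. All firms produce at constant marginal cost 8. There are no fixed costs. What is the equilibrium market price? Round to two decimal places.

Solve by backward induction. Given q_W, the follower Zephyr maximises π_Z = (61 - q_W - q_Z)q_Z - 8q_Z.
Follower FOC: 53 - q_W - 2q_Z = 0, so q_Z(q_W) = (53 - q_W)/2.
The leader anticipates this reaction. Substituting into P = 61 - Q gives P = 69/2 - (1/2)q_W, so π_W = (69/2 - (1/2)q_W)q_W - 8q_W.
Maximising: ∂π_W/∂q_W = 53/2 - q_W = 0, giving q_W = 53/2.
Then q_Z = (53 - 53/2)/2 = 53/4.
Total output Q = 159/4, so price P = 61 - 159/4 = 85/4.

21.25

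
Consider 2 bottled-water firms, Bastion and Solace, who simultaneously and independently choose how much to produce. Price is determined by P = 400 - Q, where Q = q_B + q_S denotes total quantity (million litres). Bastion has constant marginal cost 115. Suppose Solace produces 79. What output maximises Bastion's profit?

103

With the rival's output fixed at 79, Bastion's profit is π_B = (400 - 79 - q_B)q_B - (115q_B) = (321 - q_B)q_B - (115q_B).
∂π_B/∂q_B = 206 - 2q_B = 0, so q_B = 103.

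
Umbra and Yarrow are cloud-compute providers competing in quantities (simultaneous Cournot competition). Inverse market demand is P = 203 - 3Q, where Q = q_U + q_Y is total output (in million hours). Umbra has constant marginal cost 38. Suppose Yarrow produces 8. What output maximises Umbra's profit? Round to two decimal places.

With the rival's output fixed at 8, Umbra's profit is π_U = (203 - 3·8 - 3q_U)q_U - (38q_U) = (179 - 3q_U)q_U - (38q_U).
∂π_U/∂q_U = 141 - 6q_U = 0, so q_U = 47/2.

23.50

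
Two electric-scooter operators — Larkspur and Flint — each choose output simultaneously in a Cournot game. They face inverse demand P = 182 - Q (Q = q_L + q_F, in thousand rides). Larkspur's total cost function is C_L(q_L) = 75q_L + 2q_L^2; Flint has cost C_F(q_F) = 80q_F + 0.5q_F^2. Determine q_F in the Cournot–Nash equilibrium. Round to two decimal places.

Larkspur's profit: π_L = (182 - Q)q_L - (75q_L + 2q_L²). Setting ∂π_L/∂q_L = 0: 107 - 6q_L - (q_F) = 0.
Flint's profit: π_F = (182 - Q)q_F - (80q_F + (1/2)q_F²). Setting ∂π_F/∂q_F = 0: 102 - 3q_F - (q_L) = 0.
So q_L = (107 - q_F)/6 and q_F = (102 - q_L)/3.
Substituting one into the other gives q_L = 219/17 and q_F = 505/17.

29.71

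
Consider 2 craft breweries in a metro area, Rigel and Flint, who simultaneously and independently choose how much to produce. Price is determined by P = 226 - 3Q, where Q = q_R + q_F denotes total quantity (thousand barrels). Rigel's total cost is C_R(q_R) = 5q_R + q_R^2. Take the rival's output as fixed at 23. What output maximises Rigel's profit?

19

With the rival's output fixed at 23, Rigel's profit is π_R = (226 - 3·23 - 3q_R)q_R - (5q_R + q_R²) = (157 - 3q_R)q_R - (5q_R + q_R²).
∂π_R/∂q_R = 152 - 8q_R = 0, so q_R = 19.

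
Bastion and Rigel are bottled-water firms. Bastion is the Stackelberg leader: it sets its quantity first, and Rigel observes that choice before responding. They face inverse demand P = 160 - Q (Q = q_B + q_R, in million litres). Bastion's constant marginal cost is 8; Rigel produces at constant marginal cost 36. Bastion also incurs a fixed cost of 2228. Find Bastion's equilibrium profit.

1822

The follower Rigel best-responds to any q_B: π_R = (160 - Q)q_R - 36q_R.
Setting the follower's marginal profit to zero, 124 - q_B - 2q_R = 0, i.e. q_R = (124 - q_B)/2.
Bastion substitutes q_R(q_B) into its own profit: π_B = q_B(160 - q_B - (124 - q_B)/2) - 8q_B = (98 - (1/2)q_B)q_B - 8q_B.
Maximising: ∂π_B/∂q_B = 90 - q_B = 0, giving q_B = 90.
Then q_R = (124 - 90)/2 = 17.
Price P = 160 - 107 = 53.
Bastion's profit: (53 - 8)·90 - 2228 = 1822.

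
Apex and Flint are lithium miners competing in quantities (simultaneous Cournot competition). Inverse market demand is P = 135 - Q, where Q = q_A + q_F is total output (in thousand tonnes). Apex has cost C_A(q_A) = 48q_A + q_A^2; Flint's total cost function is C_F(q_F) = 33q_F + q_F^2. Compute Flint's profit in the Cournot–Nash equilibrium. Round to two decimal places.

Apex's profit: π_A = (135 - Q)q_A - (48q_A + q_A²). Setting ∂π_A/∂q_A = 0: 87 - 4q_A - (q_F) = 0.
Flint's first-order condition: 102 - 4q_F - (q_A) = 0.
Rearranging gives the reaction functions q_A = (87 - q_F)/4 and q_F = (102 - q_A)/4.
Substituting one into the other gives q_A = 82/5 and q_F = 107/5.
Price P = 135 - 189/5 = 486/5.
Flint's profit: (486/5)·(107/5) - 33·(107/5) - (107/5)² = 915.9200.

915.92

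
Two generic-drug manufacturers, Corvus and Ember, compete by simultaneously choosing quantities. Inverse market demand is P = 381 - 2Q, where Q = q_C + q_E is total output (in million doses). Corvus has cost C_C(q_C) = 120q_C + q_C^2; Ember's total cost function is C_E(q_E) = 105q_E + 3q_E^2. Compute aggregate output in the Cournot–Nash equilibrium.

Corvus's profit: π_C = (381 - 2Q)q_C - (120q_C + q_C²). Setting ∂π_C/∂q_C = 0: 261 - 6q_C - 2(q_E) = 0.
Ember's first-order condition: 276 - 10q_E - 2(q_C) = 0.
Rearranging gives the reaction functions q_C = (261 - 2q_E)/6 and q_E = (276 - 2q_C)/10.
Substituting one into the other gives q_C = 147/4 and q_E = 81/4.
Total output Q = 147/4 + 81/4 = 57.

57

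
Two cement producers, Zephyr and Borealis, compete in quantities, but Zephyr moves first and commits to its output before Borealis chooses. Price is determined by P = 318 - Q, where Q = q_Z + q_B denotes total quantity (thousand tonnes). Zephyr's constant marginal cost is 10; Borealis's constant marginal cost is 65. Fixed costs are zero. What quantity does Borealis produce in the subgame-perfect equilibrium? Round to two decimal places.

35.75

The follower Borealis best-responds to any q_Z: π_B = (318 - Q)q_B - 65q_B.
Follower FOC: 253 - q_Z - 2q_B = 0, so q_B(q_Z) = (253 - q_Z)/2.
The leader anticipates this reaction. Substituting into P = 318 - Q gives P = 383/2 - (1/2)q_Z, so π_Z = (383/2 - (1/2)q_Z)q_Z - 10q_Z.
Maximising: ∂π_Z/∂q_Z = 363/2 - q_Z = 0, giving q_Z = 363/2.
Then q_B = (253 - 363/2)/2 = 143/4.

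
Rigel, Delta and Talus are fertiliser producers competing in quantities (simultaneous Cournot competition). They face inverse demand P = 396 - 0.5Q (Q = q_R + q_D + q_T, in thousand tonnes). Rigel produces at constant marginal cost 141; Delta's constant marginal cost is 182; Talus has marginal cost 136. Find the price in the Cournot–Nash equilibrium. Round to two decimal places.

Rigel's profit: π_R = (396 - 0.5Q)q_R - (141q_R). Setting ∂π_R/∂q_R = 0: 255 - q_R - (1/2)(q_D + q_T) = 0.
Delta's first-order condition: 214 - q_D - (1/2)(q_R + q_T) = 0.
Talus's first-order condition: 260 - q_T - (1/2)(q_R + q_D) = 0.
Adding the 3 first-order conditions: 729 − 2Q = 0, so Q = 729/2.
Back-substituting: q_R = (255 − 729/4)/(1/2) = 291/2, q_D = (214 − 729/4)/(1/2) = 127/2, q_T = (260 − 729/4)/(1/2) = 311/2.
Total output Q = 729/2, so price P = 396 - (1/2)·(729/2) = 855/4.

213.75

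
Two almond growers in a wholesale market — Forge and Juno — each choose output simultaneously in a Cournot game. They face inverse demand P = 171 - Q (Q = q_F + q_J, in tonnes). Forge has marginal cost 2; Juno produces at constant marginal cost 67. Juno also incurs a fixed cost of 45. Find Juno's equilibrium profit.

Forge's profit: π_F = (171 - Q)q_F - (2q_F). Setting ∂π_F/∂q_F = 0: 169 - 2q_F - (q_J) = 0.
Juno's first-order condition: 104 - 2q_J - (q_F) = 0.
So q_F = (169 - q_J)/2 and q_J = (104 - q_F)/2.
Substituting one into the other gives q_F = 78 and q_J = 13.
Price P = 171 - 91 = 80.
Juno's profit: (80 - 67)·13 - 45 = 124.

124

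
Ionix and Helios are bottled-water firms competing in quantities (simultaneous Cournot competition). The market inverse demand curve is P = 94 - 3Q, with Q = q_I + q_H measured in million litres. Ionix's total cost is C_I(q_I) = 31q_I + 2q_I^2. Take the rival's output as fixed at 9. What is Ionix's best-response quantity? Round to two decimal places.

3.60

With the rival's output fixed at 9, Ionix's profit is π_I = (94 - 3·9 - 3q_I)q_I - (31q_I + 2q_I²) = (67 - 3q_I)q_I - (31q_I + 2q_I²).
∂π_I/∂q_I = 36 - 10q_I = 0, so q_I = 18/5.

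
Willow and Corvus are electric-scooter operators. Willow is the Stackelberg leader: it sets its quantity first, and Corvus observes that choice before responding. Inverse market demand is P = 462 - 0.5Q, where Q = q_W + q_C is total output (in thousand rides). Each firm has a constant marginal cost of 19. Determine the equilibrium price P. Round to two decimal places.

The follower Corvus best-responds to any q_W: π_C = (462 - 0.5Q)q_C - 19q_C.
∂π_C/∂q_C = 443 - (1/2)q_W - q_C = 0 gives the reaction function q_C = (443 - (1/2)q_W).
Willow substitutes q_C(q_W) into its own profit: π_W = q_W(462 - (1/2)q_W - (443 - (1/2)q_W)/2) - 19q_W = (481/2 - (1/4)q_W)q_W - 19q_W.
Maximising: ∂π_W/∂q_W = 443/2 - (1/2)q_W = 0, giving q_W = 443.
Then q_C = (443 - (1/2)·443) = 443/2.
Total output Q = 1329/2, so price P = 462 - (1/2)·(1329/2) = 519/4.

129.75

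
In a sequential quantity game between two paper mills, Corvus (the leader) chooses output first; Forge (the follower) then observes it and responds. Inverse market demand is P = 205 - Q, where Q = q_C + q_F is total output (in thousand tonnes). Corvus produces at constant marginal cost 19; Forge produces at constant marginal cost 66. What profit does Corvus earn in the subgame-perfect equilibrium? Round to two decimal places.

6786.13

Solve by backward induction. Given q_C, the follower Forge maximises π_F = (205 - q_C - q_F)q_F - 66q_F.
∂π_F/∂q_F = 139 - q_C - 2q_F = 0 gives the reaction function q_F = (139 - q_C)/2.
Corvus substitutes q_F(q_C) into its own profit: π_C = q_C(205 - q_C - (139 - q_C)/2) - 19q_C = (271/2 - (1/2)q_C)q_C - 19q_C.
Maximising: ∂π_C/∂q_C = 233/2 - q_C = 0, giving q_C = 233/2.
Then q_F = (139 - 233/2)/2 = 45/4.
Price P = 205 - 511/4 = 309/4.
Corvus's profit: (309/4 - 19)·(233/2) = 6786.1250.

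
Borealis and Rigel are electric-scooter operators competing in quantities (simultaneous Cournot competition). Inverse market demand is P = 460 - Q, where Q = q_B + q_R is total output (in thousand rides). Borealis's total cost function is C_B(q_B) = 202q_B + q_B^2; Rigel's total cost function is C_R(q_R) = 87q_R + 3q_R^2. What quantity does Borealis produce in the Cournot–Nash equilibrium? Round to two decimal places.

Borealis's profit: π_B = (460 - Q)q_B - (202q_B + q_B²). Setting ∂π_B/∂q_B = 0: 258 - 4q_B - (q_R) = 0.
Rigel's profit: π_R = (460 - Q)q_R - (87q_R + 3q_R²). Setting ∂π_R/∂q_R = 0: 373 - 8q_R - (q_B) = 0.
Rearranging gives the reaction functions q_B = (258 - q_R)/4 and q_R = (373 - q_B)/8.
Substituting one into the other gives q_B = 1691/31 and q_R = 1234/31.

54.55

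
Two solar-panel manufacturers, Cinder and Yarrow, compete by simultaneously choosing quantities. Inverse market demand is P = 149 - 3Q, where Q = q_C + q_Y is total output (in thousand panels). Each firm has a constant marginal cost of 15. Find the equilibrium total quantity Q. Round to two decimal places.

A representative firm's profit is π_i = q_i(149 - 3Q) - 15q_i.
First-order condition (treating rivals' output as given): 134 - 6q_i - 3q_j = 0.
By symmetry each firm produces the same amount; substituting q_j = q_i yields q_i = 134/9.
Total output Q = 134/9 + 134/9 = 268/9.

29.78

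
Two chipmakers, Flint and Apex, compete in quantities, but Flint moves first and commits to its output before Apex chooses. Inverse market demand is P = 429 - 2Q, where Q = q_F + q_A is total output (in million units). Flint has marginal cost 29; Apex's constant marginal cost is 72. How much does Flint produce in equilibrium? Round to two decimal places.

110.75

Solve by backward induction. Given q_F, the follower Apex maximises π_A = (429 - 2q_F - 2q_A)q_A - 72q_A.
∂π_A/∂q_A = 357 - 2q_F - 4q_A = 0 gives the reaction function q_A = (357 - 2q_F)/4.
Flint substitutes q_A(q_F) into its own profit: π_F = q_F(429 - 2q_F - (357 - 2q_F)/2) - 29q_F = (501/2 - q_F)q_F - 29q_F.
Maximising: ∂π_F/∂q_F = 443/2 - 2q_F = 0, giving q_F = 443/4.
Then q_A = (357 - 2·(443/4))/4 = 271/8.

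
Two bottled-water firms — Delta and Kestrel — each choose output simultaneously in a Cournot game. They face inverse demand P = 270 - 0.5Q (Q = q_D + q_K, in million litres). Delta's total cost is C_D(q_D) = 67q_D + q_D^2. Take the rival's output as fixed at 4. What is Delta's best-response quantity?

With the rival's output fixed at 4, Delta's profit is π_D = (270 - (1/2)·4 - (1/2)q_D)q_D - (67q_D + q_D²) = (268 - (1/2)q_D)q_D - (67q_D + q_D²).
∂π_D/∂q_D = 201 - 3q_D = 0, so q_D = 67.

67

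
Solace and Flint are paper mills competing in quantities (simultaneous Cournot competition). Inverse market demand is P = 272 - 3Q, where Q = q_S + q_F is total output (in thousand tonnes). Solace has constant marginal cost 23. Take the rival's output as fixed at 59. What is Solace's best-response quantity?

12

With the rival's output fixed at 59, Solace's profit is π_S = (272 - 3·59 - 3q_S)q_S - (23q_S) = (95 - 3q_S)q_S - (23q_S).
∂π_S/∂q_S = 72 - 6q_S = 0, so q_S = 12.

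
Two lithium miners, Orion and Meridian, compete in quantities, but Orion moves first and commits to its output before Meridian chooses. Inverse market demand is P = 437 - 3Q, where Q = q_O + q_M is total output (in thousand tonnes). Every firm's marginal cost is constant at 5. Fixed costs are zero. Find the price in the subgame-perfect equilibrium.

113

Solve by backward induction. Given q_O, the follower Meridian maximises π_M = (437 - 3q_O - 3q_M)q_M - 5q_M.
Setting the follower's marginal profit to zero, 432 - 3q_O - 6q_M = 0, i.e. q_M = (432 - 3q_O)/6.
Orion substitutes q_M(q_O) into its own profit: π_O = q_O(437 - 3q_O - (432 - 3q_O)/2) - 5q_O = (221 - (3/2)q_O)q_O - 5q_O.
The leader's first-order condition 216 - 3q_O = 0 yields q_O = 72.
Then q_M = (432 - 3·72)/6 = 36.
Total output Q = 108, so price P = 437 - 3·108 = 113.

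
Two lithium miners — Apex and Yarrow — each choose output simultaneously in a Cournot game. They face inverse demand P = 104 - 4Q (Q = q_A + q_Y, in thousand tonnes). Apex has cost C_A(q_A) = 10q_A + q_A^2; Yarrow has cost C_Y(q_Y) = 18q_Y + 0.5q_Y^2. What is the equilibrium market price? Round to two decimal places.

50.70

Apex's profit: π_A = (104 - 4Q)q_A - (10q_A + q_A²). Setting ∂π_A/∂q_A = 0: 94 - 10q_A - 4(q_Y) = 0.
Yarrow's first-order condition: 86 - 9q_Y - 4(q_A) = 0.
Best responses: q_A = (94 - 4q_Y)/10, q_Y = (86 - 4q_A)/9.
Substituting one into the other gives q_A = 251/37 and q_Y = 242/37.
Total output Q = 493/37, so price P = 104 - 4·(493/37) = 1876/37.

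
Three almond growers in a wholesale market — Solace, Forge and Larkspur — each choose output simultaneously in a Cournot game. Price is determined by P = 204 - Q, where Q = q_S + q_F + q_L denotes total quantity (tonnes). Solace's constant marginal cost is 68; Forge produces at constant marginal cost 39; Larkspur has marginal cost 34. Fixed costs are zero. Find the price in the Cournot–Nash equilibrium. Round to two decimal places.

Solace's profit: π_S = (204 - Q)q_S - (68q_S). Setting ∂π_S/∂q_S = 0: 136 - 2q_S - (q_F + q_L) = 0.
Forge's profit: π_F = (204 - Q)q_F - (39q_F). Setting ∂π_F/∂q_F = 0: 165 - 2q_F - (q_S + q_L) = 0.
Larkspur's first-order condition: 170 - 2q_L - (q_S + q_F) = 0.
Adding the 3 conditions: 471 − 2Q − 2Q = 0, i.e. Q = 471/4.
Back-substituting: q_S = (136 − 471/4) = 73/4, q_F = (165 − 471/4) = 189/4, q_L = (170 − 471/4) = 209/4.
Total output Q = 471/4, so price P = 204 - 471/4 = 345/4.

86.25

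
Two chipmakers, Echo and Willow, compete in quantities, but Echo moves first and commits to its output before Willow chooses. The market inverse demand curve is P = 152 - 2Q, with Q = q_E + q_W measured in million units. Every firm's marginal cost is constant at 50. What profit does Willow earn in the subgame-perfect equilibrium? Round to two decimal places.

Solve by backward induction. Given q_E, the follower Willow maximises π_W = (152 - 2q_E - 2q_W)q_W - 50q_W.
∂π_W/∂q_W = 102 - 2q_E - 4q_W = 0 gives the reaction function q_W = (102 - 2q_E)/4.
The leader anticipates this reaction. Substituting into P = 152 - 2Q gives P = 101 - q_E, so π_E = (101 - q_E)q_E - 50q_E.
Leader FOC: 51 - 2q_E = 0, so q_E = 51/2.
Then q_W = (102 - 2·(51/2))/4 = 51/4.
Price P = 152 - 2·(153/4) = 151/2.
Willow's profit: (151/2 - 50)·(51/4) = 325.1250.

325.13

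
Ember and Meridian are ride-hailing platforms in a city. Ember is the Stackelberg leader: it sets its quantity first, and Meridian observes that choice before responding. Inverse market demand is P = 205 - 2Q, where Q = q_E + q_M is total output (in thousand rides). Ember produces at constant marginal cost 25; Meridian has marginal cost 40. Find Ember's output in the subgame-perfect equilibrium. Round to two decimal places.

48.75

The follower Meridian best-responds to any q_E: π_M = (205 - 2Q)q_M - 40q_M.
Follower FOC: 165 - 2q_E - 4q_M = 0, so q_M(q_E) = (165 - 2q_E)/4.
Ember substitutes q_M(q_E) into its own profit: π_E = q_E(205 - 2q_E - (165 - 2q_E)/2) - 25q_E = (245/2 - q_E)q_E - 25q_E.
The leader's first-order condition 195/2 - 2q_E = 0 yields q_E = 195/4.
Then q_M = (165 - 2·(195/4))/4 = 135/8.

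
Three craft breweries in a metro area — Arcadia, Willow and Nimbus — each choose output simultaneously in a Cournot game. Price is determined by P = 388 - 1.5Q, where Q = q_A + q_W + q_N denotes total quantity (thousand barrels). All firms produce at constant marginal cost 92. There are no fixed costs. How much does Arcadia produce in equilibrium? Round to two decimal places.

49.33

A representative firm's profit is π_i = q_i(388 - 1.5Q) - 92q_i.
First-order condition (treating rivals' output as given): 296 - 3q_i - (3/2)·Σ_{j≠i} q_j = 0.
With identical firms every q_j equals q_i, so Σ_{j≠i} q_j = 2q_i and 296 = 6q_i, giving q_i = 148/3.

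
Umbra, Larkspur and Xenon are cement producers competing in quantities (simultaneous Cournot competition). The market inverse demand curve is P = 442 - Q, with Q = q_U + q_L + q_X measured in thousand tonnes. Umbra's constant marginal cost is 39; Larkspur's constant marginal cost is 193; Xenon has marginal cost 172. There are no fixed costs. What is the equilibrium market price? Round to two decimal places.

Umbra's profit: π_U = (442 - Q)q_U - (39q_U). Setting ∂π_U/∂q_U = 0: 403 - 2q_U - (q_L + q_X) = 0.
Larkspur's profit: π_L = (442 - Q)q_L - (193q_L). Setting ∂π_L/∂q_L = 0: 249 - 2q_L - (q_U + q_X) = 0.
Xenon's profit: π_X = (442 - Q)q_X - (172q_X). Setting ∂π_X/∂q_X = 0: 270 - 2q_X - (q_U + q_L) = 0.
Adding the 3 conditions: 922 − 2Q − 2Q = 0, i.e. Q = 461/2.
Back-substituting: q_U = (403 − 461/2) = 345/2, q_L = (249 − 461/2) = 37/2, q_X = (270 − 461/2) = 79/2.
Total output Q = 461/2, so price P = 442 - 461/2 = 423/2.

211.50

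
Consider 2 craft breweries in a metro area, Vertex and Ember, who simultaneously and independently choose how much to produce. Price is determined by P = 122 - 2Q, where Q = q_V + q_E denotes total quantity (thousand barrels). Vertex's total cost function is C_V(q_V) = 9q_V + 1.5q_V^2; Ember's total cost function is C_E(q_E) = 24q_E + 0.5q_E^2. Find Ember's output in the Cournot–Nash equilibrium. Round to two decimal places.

Vertex's profit: π_V = (122 - 2Q)q_V - (9q_V + (3/2)q_V²). Setting ∂π_V/∂q_V = 0: 113 - 7q_V - 2(q_E) = 0.
Ember's profit: π_E = (122 - 2Q)q_E - (24q_E + (1/2)q_E²). Setting ∂π_E/∂q_E = 0: 98 - 5q_E - 2(q_V) = 0.
So q_V = (113 - 2q_E)/7 and q_E = (98 - 2q_V)/5.
Substituting one into the other gives q_V = 369/31 and q_E = 460/31.

14.84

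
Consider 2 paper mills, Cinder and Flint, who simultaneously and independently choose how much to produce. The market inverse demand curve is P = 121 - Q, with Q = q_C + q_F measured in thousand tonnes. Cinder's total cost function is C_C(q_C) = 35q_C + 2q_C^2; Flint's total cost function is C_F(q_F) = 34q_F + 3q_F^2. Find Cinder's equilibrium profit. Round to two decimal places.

490.54

Cinder's profit: π_C = (121 - Q)q_C - (35q_C + 2q_C²). Setting ∂π_C/∂q_C = 0: 86 - 6q_C - (q_F) = 0.
Flint's profit: π_F = (121 - Q)q_F - (34q_F + 3q_F²). Setting ∂π_F/∂q_F = 0: 87 - 8q_F - (q_C) = 0.
So q_C = (86 - q_F)/6 and q_F = (87 - q_C)/8.
Solving the pair: q_C = 601/47, q_F = 436/47.
Price P = 121 - 1037/47 = 98.9362.
Cinder's profit: 98.9362·(601/47) - 35·(601/47) - 2(601/47)² = 490.5401.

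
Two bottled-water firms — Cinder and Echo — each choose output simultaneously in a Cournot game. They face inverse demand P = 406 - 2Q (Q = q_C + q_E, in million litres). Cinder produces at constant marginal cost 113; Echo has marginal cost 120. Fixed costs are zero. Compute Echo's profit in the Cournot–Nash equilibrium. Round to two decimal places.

4324.50

Cinder's profit: π_C = (406 - 2Q)q_C - (113q_C). Setting ∂π_C/∂q_C = 0: 293 - 4q_C - 2(q_E) = 0.
Echo's first-order condition: 286 - 4q_E - 2(q_C) = 0.
Rearranging gives the reaction functions q_C = (293 - 2q_E)/4 and q_E = (286 - 2q_C)/4.
Substituting one into the other gives q_C = 50 and q_E = 93/2.
Price P = 406 - 2·(193/2) = 213.
Echo's profit: (213 - 120)·(93/2) = 4324.5000.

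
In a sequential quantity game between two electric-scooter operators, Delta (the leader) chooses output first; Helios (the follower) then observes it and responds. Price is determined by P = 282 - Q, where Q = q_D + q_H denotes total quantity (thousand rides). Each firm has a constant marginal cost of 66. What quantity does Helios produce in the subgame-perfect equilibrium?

Solve by backward induction. Given q_D, the follower Helios maximises π_H = (282 - q_D - q_H)q_H - 66q_H.
Setting the follower's marginal profit to zero, 216 - q_D - 2q_H = 0, i.e. q_H = (216 - q_D)/2.
The leader anticipates this reaction. Substituting into P = 282 - Q gives P = 174 - (1/2)q_D, so π_D = (174 - (1/2)q_D)q_D - 66q_D.
The leader's first-order condition 108 - q_D = 0 yields q_D = 108.
Then q_H = (216 - 108)/2 = 54.

54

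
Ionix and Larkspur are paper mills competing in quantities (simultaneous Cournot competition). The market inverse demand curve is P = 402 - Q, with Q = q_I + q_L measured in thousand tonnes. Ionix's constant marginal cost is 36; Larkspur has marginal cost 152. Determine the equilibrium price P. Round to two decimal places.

196.67

Ionix's profit: π_I = (402 - Q)q_I - (36q_I). Setting ∂π_I/∂q_I = 0: 366 - 2q_I - (q_L) = 0.
Larkspur's first-order condition: 250 - 2q_L - (q_I) = 0.
Rearranging gives the reaction functions q_I = (366 - q_L)/2 and q_L = (250 - q_I)/2.
Substituting one into the other gives q_I = 482/3 and q_L = 134/3.
Total output Q = 616/3, so price P = 402 - 616/3 = 590/3.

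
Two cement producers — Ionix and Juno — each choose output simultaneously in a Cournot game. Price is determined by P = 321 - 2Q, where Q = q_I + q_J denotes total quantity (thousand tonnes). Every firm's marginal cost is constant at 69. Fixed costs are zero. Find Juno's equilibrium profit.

3528

A representative firm's profit is π_i = q_i(321 - 2Q) - 69q_i.
First-order condition (treating rivals' output as given): 252 - 4q_i - 2q_j = 0.
With identical firms every q_j equals q_i, so q_j = q_i and 252 = 6q_i, giving q_i = 42.
Price P = 321 - 2·84 = 153.
Juno's profit: (153 - 69)·42 = 3528.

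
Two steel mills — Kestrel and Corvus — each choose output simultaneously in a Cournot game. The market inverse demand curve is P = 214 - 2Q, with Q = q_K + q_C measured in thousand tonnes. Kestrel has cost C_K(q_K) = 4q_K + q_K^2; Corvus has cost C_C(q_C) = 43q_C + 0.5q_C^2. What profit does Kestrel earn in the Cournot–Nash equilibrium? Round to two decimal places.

2224.54

Kestrel's profit: π_K = (214 - 2Q)q_K - (4q_K + q_K²). Setting ∂π_K/∂q_K = 0: 210 - 6q_K - 2(q_C) = 0.
Corvus's profit: π_C = (214 - 2Q)q_C - (43q_C + (1/2)q_C²). Setting ∂π_C/∂q_C = 0: 171 - 5q_C - 2(q_K) = 0.
Best responses: q_K = (210 - 2q_C)/6, q_C = (171 - 2q_K)/5.
Substituting one into the other gives q_K = 354/13 and q_C = 303/13.
Price P = 214 - 2·(657/13) = 1468/13.
Kestrel's profit: (1468/13)·(354/13) - 4·(354/13) - (354/13)² = 2224.5444.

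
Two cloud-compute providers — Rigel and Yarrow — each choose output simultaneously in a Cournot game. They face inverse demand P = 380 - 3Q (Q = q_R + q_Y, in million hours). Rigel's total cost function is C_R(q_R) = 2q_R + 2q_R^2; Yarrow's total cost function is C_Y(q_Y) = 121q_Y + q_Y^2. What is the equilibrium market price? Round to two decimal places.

223.54

Rigel's profit: π_R = (380 - 3Q)q_R - (2q_R + 2q_R²). Setting ∂π_R/∂q_R = 0: 378 - 10q_R - 3(q_Y) = 0.
Yarrow's first-order condition: 259 - 8q_Y - 3(q_R) = 0.
Best responses: q_R = (378 - 3q_Y)/10, q_Y = (259 - 3q_R)/8.
Solving the pair: q_R = 31.6479, q_Y = 1456/71.
Total output Q = 52.1549, so price P = 380 - 3·52.1549 = 223.5352.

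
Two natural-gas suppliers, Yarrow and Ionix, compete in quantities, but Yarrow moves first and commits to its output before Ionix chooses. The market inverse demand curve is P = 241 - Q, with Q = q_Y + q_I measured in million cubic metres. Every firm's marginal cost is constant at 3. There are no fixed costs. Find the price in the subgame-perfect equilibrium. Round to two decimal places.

62.50

Solve by backward induction. Given q_Y, the follower Ionix maximises π_I = (241 - q_Y - q_I)q_I - 3q_I.
Follower FOC: 238 - q_Y - 2q_I = 0, so q_I(q_Y) = (238 - q_Y)/2.
The leader anticipates this reaction. Substituting into P = 241 - Q gives P = 122 - (1/2)q_Y, so π_Y = (122 - (1/2)q_Y)q_Y - 3q_Y.
Maximising: ∂π_Y/∂q_Y = 119 - q_Y = 0, giving q_Y = 119.
Then q_I = (238 - 119)/2 = 119/2.
Total output Q = 357/2, so price P = 241 - 357/2 = 125/2.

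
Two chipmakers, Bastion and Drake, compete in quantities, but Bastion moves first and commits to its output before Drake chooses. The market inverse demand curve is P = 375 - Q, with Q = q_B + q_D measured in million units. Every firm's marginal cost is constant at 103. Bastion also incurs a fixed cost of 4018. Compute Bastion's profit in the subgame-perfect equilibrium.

Solve by backward induction. Given q_B, the follower Drake maximises π_D = (375 - q_B - q_D)q_D - 103q_D.
Follower FOC: 272 - q_B - 2q_D = 0, so q_D(q_B) = (272 - q_B)/2.
The leader anticipates this reaction. Substituting into P = 375 - Q gives P = 239 - (1/2)q_B, so π_B = (239 - (1/2)q_B)q_B - 103q_B.
Leader FOC: 136 - q_B = 0, so q_B = 136.
Then q_D = (272 - 136)/2 = 68.
Price P = 375 - 204 = 171.
Bastion's profit: (171 - 103)·136 - 4018 = 5230.

5230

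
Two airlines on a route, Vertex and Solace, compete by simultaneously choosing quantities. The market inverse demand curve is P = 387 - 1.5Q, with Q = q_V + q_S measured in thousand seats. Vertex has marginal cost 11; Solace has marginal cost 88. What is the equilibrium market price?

162

Vertex's profit: π_V = (387 - 1.5Q)q_V - (11q_V). Setting ∂π_V/∂q_V = 0: 376 - 3q_V - (3/2)(q_S) = 0.
Solace's profit: π_S = (387 - 1.5Q)q_S - (88q_S). Setting ∂π_S/∂q_S = 0: 299 - 3q_S - (3/2)(q_V) = 0.
Best responses: q_V = (376 - (3/2)q_S)/3, q_S = (299 - (3/2)q_V)/3.
Substituting one into the other gives q_V = 302/3 and q_S = 148/3.
Total output Q = 150, so price P = 387 - (3/2)·150 = 162.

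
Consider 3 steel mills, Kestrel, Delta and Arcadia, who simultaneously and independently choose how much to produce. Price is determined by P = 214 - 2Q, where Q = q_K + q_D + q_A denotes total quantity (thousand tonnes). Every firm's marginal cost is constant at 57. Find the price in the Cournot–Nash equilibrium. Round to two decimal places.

Each firm earns π_i = (214 - 2Q)q_i - 57q_i.
First-order condition (treating rivals' output as given): 157 - 4q_i - 2·Σ_{j≠i} q_j = 0.
By symmetry each firm produces the same amount; substituting Σ_{j≠i} q_j = 2q_i yields q_i = 157/8.
Total output Q = 471/8, so price P = 214 - 2·(471/8) = 385/4.

96.25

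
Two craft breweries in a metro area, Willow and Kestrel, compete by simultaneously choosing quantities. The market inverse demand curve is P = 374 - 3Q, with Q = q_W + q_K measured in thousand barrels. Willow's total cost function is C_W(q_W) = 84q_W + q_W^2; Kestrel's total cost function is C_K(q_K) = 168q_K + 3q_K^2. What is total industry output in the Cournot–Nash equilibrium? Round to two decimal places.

Willow's profit: π_W = (374 - 3Q)q_W - (84q_W + q_W²). Setting ∂π_W/∂q_W = 0: 290 - 8q_W - 3(q_K) = 0.
Kestrel's profit: π_K = (374 - 3Q)q_K - (168q_K + 3q_K²). Setting ∂π_K/∂q_K = 0: 206 - 12q_K - 3(q_W) = 0.
Rearranging gives the reaction functions q_W = (290 - 3q_K)/8 and q_K = (206 - 3q_W)/12.
Substituting one into the other gives q_W = 954/29 and q_K = 778/87.
Total output Q = 954/29 + 778/87 = 41.8391.

41.84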